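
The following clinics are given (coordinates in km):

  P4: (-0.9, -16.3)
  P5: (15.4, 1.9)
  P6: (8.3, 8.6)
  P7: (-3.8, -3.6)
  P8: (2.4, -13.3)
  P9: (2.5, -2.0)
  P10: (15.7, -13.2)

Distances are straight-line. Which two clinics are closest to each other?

P4 and P8

Pairwise distances:
P4–P5: 24.43 km
P4–P6: 26.55 km
P4–P7: 13.03 km
P4–P8: 4.46 km
P4–P9: 14.70 km
P4–P10: 16.89 km
P5–P6: 9.76 km
P5–P7: 19.97 km
P5–P8: 20.00 km
P5–P9: 13.48 km
P5–P10: 15.10 km
P6–P7: 17.18 km
P6–P8: 22.68 km
P6–P9: 12.08 km
P6–P10: 23.02 km
P7–P8: 11.51 km
P7–P9: 6.50 km
P7–P10: 21.73 km
P8–P9: 11.30 km
P8–P10: 13.30 km
P9–P10: 17.31 km
Closest pair: P4–P8 at 4.46 km.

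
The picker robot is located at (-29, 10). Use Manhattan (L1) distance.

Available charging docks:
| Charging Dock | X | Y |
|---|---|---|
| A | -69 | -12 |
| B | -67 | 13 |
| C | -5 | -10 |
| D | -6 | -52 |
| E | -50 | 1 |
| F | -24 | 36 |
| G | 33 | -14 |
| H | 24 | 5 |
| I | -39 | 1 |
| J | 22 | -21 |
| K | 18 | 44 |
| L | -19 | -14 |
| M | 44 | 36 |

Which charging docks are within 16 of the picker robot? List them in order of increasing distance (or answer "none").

none

Distances from (-29, 10):
A: |-40| + |-22| = 40 + 22 = 62
B: |-38| + |3| = 38 + 3 = 41
C: |24| + |-20| = 24 + 20 = 44
D: |23| + |-62| = 23 + 62 = 85
E: |-21| + |-9| = 21 + 9 = 30
F: |5| + |26| = 5 + 26 = 31
G: |62| + |-24| = 62 + 24 = 86
H: |53| + |-5| = 53 + 5 = 58
I: |-10| + |-9| = 10 + 9 = 19
J: |51| + |-31| = 51 + 31 = 82
K: |47| + |34| = 47 + 34 = 81
L: |10| + |-24| = 10 + 24 = 34
M: |73| + |26| = 73 + 26 = 99
Threshold 16: none within range.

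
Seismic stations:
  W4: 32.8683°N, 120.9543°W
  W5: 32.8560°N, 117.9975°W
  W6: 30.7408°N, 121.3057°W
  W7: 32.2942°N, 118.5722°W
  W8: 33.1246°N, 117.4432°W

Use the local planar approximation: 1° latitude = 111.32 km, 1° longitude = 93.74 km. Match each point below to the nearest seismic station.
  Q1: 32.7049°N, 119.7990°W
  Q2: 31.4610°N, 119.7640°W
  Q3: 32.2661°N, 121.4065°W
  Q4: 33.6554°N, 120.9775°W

Q1 at 32.7049°N, 119.7990°W:
  W4: 109.8148 km
  W5: 169.7082 km
  W6: 260.2945 km
  W7: 123.7550 km
  W8: 225.7209 km
  → nearest: W4 (109.8148 km)
Q2 at 31.4610°N, 119.7640°W:
  W4: 192.3340 km
  W5: 227.0155 km
  W6: 165.2676 km
  W7: 145.2037 km
  W8: 285.7006 km
  → nearest: W7 (145.2037 km)
Q3 at 32.2661°N, 121.4065°W:
  W4: 79.3145 km
  W5: 326.2371 km
  W6: 170.0591 km
  W7: 265.7057 km
  W8: 383.6147 km
  → nearest: W4 (79.3145 km)
Q4 at 33.6554°N, 120.9775°W:
  W4: 87.6470 km
  W5: 293.1771 km
  W6: 325.9086 km
  W7: 271.6597 km
  W8: 336.5333 km
  → nearest: W4 (87.6470 km)

Q1→W4; Q2→W7; Q3→W4; Q4→W4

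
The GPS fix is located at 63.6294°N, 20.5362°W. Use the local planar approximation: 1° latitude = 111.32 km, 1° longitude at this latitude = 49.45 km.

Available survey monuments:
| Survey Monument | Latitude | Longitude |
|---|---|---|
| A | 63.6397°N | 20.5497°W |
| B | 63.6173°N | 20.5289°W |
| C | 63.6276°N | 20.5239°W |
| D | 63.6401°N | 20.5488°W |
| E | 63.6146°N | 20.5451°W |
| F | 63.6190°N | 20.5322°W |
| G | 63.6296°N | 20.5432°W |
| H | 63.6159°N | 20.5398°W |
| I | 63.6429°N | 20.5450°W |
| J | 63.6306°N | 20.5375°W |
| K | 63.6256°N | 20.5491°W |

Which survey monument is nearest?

J

Distances from 63.6294°N, 20.5362°W:
A: √((0.0103·111.32)² + (-0.0135·49.45)²) = √(1.314682 + 0.445656) = 1.3268 km
B: √((-0.0121·111.32)² + (0.0073·49.45)²) = √(1.814334 + 0.130310) = 1.3945 km
C: √((-0.0018·111.32)² + (0.0123·49.45)²) = √(0.040151 + 0.369950) = 0.6404 km
D: √((0.0107·111.32)² + (-0.0126·49.45)²) = √(1.418776 + 0.388216) = 1.3442 km
E: √((-0.0148·111.32)² + (-0.0089·49.45)²) = √(2.714375 + 0.193692) = 1.7053 km
F: √((-0.0104·111.32)² + (0.0040·49.45)²) = √(1.340334 + 0.039125) = 1.1745 km
G: √((0.0002·111.32)² + (-0.0070·49.45)²) = √(0.000496 + 0.119820) = 0.3469 km
H: √((-0.0135·111.32)² + (-0.0036·49.45)²) = √(2.258468 + 0.031691) = 1.5133 km
I: √((0.0135·111.32)² + (-0.0088·49.45)²) = √(2.258468 + 0.189364) = 1.5646 km
J: √((0.0012·111.32)² + (-0.0013·49.45)²) = √(0.017845 + 0.004133) = 0.1482 km
K: √((-0.0038·111.32)² + (-0.0129·49.45)²) = √(0.178943 + 0.406923) = 0.7654 km
Minimum: J at 0.1482 km.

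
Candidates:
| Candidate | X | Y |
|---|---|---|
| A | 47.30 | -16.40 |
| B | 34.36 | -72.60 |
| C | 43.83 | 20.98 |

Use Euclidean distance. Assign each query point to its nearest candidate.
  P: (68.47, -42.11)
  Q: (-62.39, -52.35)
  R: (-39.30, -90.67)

P at (68.47, -42.11):
  A: √((-21.17)² + (25.71)²) = √(448.1689 + 661.0041) = 33.30
  B: √((-34.11)² + (-30.49)²) = √(1163.4921 + 929.6401) = 45.75
  C: √((-24.64)² + (63.09)²) = √(607.1296 + 3980.3481) = 67.73
  → nearest: A (33.30)
Q at (-62.39, -52.35):
  A: √((109.69)² + (35.95)²) = √(12031.8961 + 1292.4025) = 115.43
  B: √((96.75)² + (-20.25)²) = √(9360.5625 + 410.0625) = 98.85
  C: √((106.22)² + (73.33)²) = √(11282.6884 + 5377.2889) = 129.07
  → nearest: B (98.85)
R at (-39.30, -90.67):
  A: √((86.60)² + (74.27)²) = √(7499.5600 + 5516.0329) = 114.09
  B: √((73.66)² + (18.07)²) = √(5425.7956 + 326.5249) = 75.84
  C: √((83.13)² + (111.65)²) = √(6910.5969 + 12465.7225) = 139.20
  → nearest: B (75.84)

P→A; Q→B; R→B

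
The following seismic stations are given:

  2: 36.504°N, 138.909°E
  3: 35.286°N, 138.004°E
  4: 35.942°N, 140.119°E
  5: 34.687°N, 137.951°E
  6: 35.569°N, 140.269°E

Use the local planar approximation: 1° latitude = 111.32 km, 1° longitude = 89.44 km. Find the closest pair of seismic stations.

Pairwise distances:
4–6: √((-0.373·111.32)² + (0.150·89.44)²) = √(1724.10638 + 179.98906) = 43.636 km
3–5: √((-0.599·111.32)² + (-0.053·89.44)²) = √(4446.31309 + 22.47063) = 66.849 km
2–4: √((-0.562·111.32)² + (1.210·89.44)²) = √(3913.98382 + 11712.08786) = 125.004 km
2–3: √((-1.218·111.32)² + (-0.905·89.44)²) = √(18384.04066 + 6551.80163) = 157.911 km
2–6: √((-0.935·111.32)² + (1.360·89.44)²) = √(10833.52069 + 14795.90035) = 160.092 km
3–4: √((0.656·111.32)² + (2.115·89.44)²) = √(5332.78499 + 35783.62422) = 202.772 km
3–6: √((0.283·111.32)² + (2.265·89.44)²) = √(992.47429 + 41039.30466) = 205.017 km
2–5: √((-1.817·111.32)² + (-0.958·89.44)²) = √(40912.52182 + 7341.66560) = 219.668 km
5–6: √((0.882·111.32)² + (2.318·89.44)²) = √(9640.14498 + 42982.37851) = 229.396 km
4–5: √((-1.255·111.32)² + (-2.168·89.44)²) = √(19517.93408 + 37599.50581) = 238.993 km
Closest pair: 4–6 at 43.636 km.

4 and 6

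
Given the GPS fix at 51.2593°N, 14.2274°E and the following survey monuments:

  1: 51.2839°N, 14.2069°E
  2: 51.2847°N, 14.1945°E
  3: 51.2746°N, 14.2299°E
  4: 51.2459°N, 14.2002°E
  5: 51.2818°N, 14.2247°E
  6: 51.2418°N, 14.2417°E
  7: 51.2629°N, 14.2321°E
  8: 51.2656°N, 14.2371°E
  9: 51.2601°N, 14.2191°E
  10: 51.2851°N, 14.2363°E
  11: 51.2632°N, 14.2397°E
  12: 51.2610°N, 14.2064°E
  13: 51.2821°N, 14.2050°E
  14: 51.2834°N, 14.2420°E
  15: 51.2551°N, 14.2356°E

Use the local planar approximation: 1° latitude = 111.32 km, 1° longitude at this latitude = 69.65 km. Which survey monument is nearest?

7

Distances from 51.2593°N, 14.2274°E:
1: √((0.0246·111.32)² + (-0.0205·69.65)²) = √(7.499229 + 2.038684) = 3.0884 km
2: √((0.0254·111.32)² + (-0.0329·69.65)²) = √(7.994915 + 5.250904) = 3.6395 km
3: √((0.0153·111.32)² + (0.0025·69.65)²) = √(2.900877 + 0.030320) = 1.7121 km
4: √((-0.0134·111.32)² + (-0.0272·69.65)²) = √(2.225133 + 3.589054) = 2.4113 km
5: √((0.0225·111.32)² + (-0.0027·69.65)²) = √(6.273522 + 0.035365) = 2.5117 km
6: √((-0.0175·111.32)² + (0.0143·69.65)²) = √(3.795094 + 0.992006) = 2.1879 km
7: √((0.0036·111.32)² + (0.0047·69.65)²) = √(0.160602 + 0.107161) = 0.5175 km
8: √((0.0063·111.32)² + (0.0097·69.65)²) = √(0.491844 + 0.456442) = 0.9738 km
9: √((0.0008·111.32)² + (-0.0083·69.65)²) = √(0.007931 + 0.334194) = 0.5849 km
10: √((0.0258·111.32)² + (0.0089·69.65)²) = √(8.248706 + 0.384257) = 2.9382 km
11: √((0.0039·111.32)² + (0.0123·69.65)²) = √(0.188484 + 0.733926) = 0.9604 km
12: √((0.0017·111.32)² + (-0.0210·69.65)²) = √(0.035813 + 2.139345) = 1.4748 km
13: √((0.0228·111.32)² + (-0.0224·69.65)²) = √(6.441931 + 2.434099) = 2.9793 km
14: √((0.0241·111.32)² + (0.0146·69.65)²) = √(7.197480 + 1.034065) = 2.8691 km
15: √((-0.0042·111.32)² + (0.0082·69.65)²) = √(0.218597 + 0.326189) = 0.7381 km
Minimum: 7 at 0.5175 km.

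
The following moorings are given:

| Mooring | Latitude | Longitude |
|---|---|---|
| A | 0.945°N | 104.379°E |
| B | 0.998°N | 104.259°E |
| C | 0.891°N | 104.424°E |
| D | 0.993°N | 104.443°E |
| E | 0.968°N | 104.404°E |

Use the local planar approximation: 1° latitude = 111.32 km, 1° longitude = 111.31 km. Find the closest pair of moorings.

A and E

Pairwise distances:
A–B: 14.602 km
A–C: 7.825 km
A–D: 8.905 km
A–E: 3.781 km
B–C: 21.890 km
B–D: 20.489 km
B–E: 16.482 km
C–D: 11.550 km
C–E: 8.856 km
D–E: 5.157 km
Closest pair: A–E at 3.781 km.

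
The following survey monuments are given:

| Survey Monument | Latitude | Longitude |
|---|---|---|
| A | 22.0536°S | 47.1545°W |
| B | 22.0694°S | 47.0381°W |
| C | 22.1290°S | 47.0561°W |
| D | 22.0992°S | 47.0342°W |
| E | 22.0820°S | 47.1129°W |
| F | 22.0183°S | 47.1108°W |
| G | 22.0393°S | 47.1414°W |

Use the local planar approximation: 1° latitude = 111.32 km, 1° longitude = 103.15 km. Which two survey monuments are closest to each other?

A and G

Pairwise distances:
A–B: √((-0.0158·111.32)² + (0.1164·103.15)²) = √(3.093574 + 144.159884) = 12.1348 km
A–C: √((-0.0754·111.32)² + (0.0984·103.15)²) = √(70.451312 + 103.021688) = 13.1709 km
A–D: √((-0.0456·111.32)² + (0.1203·103.15)²) = √(25.767725 + 153.981916) = 13.4071 km
A–E: √((-0.0284·111.32)² + (0.0416·103.15)²) = √(9.995006 + 18.413024) = 5.3299 km
A–F: √((0.0353·111.32)² + (0.0437·103.15)²) = √(15.441725 + 20.318954) = 5.9800 km
A–G: √((0.0143·111.32)² + (0.0131·103.15)²) = √(2.534069 + 1.825917) = 2.0881 km
B–C: √((-0.0596·111.32)² + (-0.0180·103.15)²) = √(44.018873 + 3.447335) = 6.8896 km
B–D: √((-0.0298·111.32)² + (0.0039·103.15)²) = √(11.004718 + 0.161833) = 3.3416 km
B–E: √((-0.0126·111.32)² + (-0.0748·103.15)²) = √(1.967377 + 59.530792) = 7.8421 km
B–F: √((0.0511·111.32)² + (-0.0727·103.15)²) = √(32.358486 + 56.235076) = 9.4124 km
B–G: √((0.0301·111.32)² + (-0.1033·103.15)²) = √(11.227405 + 113.537443) = 11.1698 km
C–D: √((0.0298·111.32)² + (0.0219·103.15)²) = √(11.004718 + 5.103013) = 4.0134 km
C–E: √((0.0470·111.32)² + (-0.0568·103.15)²) = √(27.374243 + 34.326944) = 7.8550 km
C–F: √((0.1107·111.32)² + (-0.0547·103.15)²) = √(151.859385 + 31.835606) = 13.5534 km
C–G: √((0.0897·111.32)² + (-0.0853·103.15)²) = √(99.708293 + 77.417034) = 13.3088 km
D–E: √((0.0172·111.32)² + (-0.0787·103.15)²) = √(3.666091 + 65.900382) = 8.3407 km
D–F: √((0.0809·111.32)² + (-0.0766·103.15)²) = √(81.104218 + 62.430384) = 11.9806 km
D–G: √((0.0599·111.32)² + (-0.1072·103.15)²) = √(44.463131 + 122.272287) = 12.9126 km
E–F: √((0.0637·111.32)² + (0.0021·103.15)²) = √(50.283472 + 0.046922) = 7.0944 km
E–G: √((0.0427·111.32)² + (-0.0285·103.15)²) = √(22.594469 + 8.642277) = 5.5890 km
F–G: √((-0.0210·111.32)² + (-0.0306·103.15)²) = √(5.464935 + 9.962798) = 3.9278 km
Closest pair: A–G at 2.0881 km.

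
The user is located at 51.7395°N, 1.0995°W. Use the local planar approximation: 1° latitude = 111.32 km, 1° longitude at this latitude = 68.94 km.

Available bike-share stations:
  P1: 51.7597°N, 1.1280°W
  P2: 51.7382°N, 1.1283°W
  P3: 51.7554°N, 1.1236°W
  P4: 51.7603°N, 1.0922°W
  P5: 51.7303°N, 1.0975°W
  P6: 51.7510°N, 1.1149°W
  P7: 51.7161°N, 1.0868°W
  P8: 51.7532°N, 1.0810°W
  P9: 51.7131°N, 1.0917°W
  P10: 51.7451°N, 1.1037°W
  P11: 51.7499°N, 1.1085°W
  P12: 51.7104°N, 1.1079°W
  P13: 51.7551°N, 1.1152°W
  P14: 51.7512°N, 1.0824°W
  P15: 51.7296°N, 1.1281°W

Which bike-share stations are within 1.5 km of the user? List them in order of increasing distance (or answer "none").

Distances from 51.7395°N, 1.0995°W:
P1: √((0.0202·111.32)² + (-0.0285·68.94)²) = √(5.056490 + 3.860400) = 2.9861 km
P2: √((-0.0013·111.32)² + (-0.0288·68.94)²) = √(0.020943 + 3.942099) = 1.9907 km
P3: √((0.0159·111.32)² + (-0.0241·68.94)²) = √(3.132858 + 2.760429) = 2.4276 km
P4: √((0.0208·111.32)² + (0.0073·68.94)²) = √(5.361336 + 0.253273) = 2.3695 km
P5: √((-0.0092·111.32)² + (0.0020·68.94)²) = √(1.048871 + 0.019011) = 1.0334 km
P6: √((0.0115·111.32)² + (-0.0154·68.94)²) = √(1.638861 + 1.127156) = 1.6631 km
P7: √((-0.0234·111.32)² + (0.0127·68.94)²) = √(6.785441 + 0.766567) = 2.7481 km
P8: √((0.0137·111.32)² + (0.0185·68.94)²) = √(2.325881 + 1.626620) = 1.9881 km
P9: √((-0.0264·111.32)² + (0.0078·68.94)²) = √(8.636828 + 0.289156) = 2.9876 km
P10: √((0.0056·111.32)² + (-0.0042·68.94)²) = √(0.388618 + 0.083838) = 0.6874 km
P11: √((0.0104·111.32)² + (-0.0090·68.94)²) = √(1.340334 + 0.384971) = 1.3135 km
P12: √((-0.0291·111.32)² + (-0.0084·68.94)²) = √(10.493790 + 0.335352) = 3.2908 km
P13: √((0.0156·111.32)² + (-0.0157·68.94)²) = √(3.015752 + 1.171499) = 2.0463 km
P14: √((0.0117·111.32)² + (0.0171·68.94)²) = √(1.696360 + 1.389744) = 1.7567 km
P15: √((-0.0099·111.32)² + (-0.0286·68.94)²) = √(1.214554 + 3.887538) = 2.2588 km
Threshold 1.5 km: P10 (0.6874 km), P5 (1.0334 km), P11 (1.3135 km) are within range.

P10, P5, P11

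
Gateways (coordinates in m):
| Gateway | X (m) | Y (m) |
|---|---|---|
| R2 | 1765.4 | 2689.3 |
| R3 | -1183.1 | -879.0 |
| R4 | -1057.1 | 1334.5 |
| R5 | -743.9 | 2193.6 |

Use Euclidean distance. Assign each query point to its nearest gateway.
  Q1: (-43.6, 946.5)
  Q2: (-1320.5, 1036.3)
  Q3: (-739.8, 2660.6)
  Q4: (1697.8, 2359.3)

Q1 at (-43.6, 946.5):
  R2: 2511.9 m
  R3: 2152.0 m
  R4: 1085.2 m
  R5: 1430.3 m
  → nearest: R4 (1085.2 m)
Q2 at (-1320.5, 1036.3):
  R2: 3500.7 m
  R3: 1920.2 m
  R4: 397.9 m
  R5: 1293.0 m
  → nearest: R4 (397.9 m)
Q3 at (-739.8, 2660.6):
  R2: 2505.4 m
  R3: 3567.3 m
  R4: 1363.5 m
  R5: 467.0 m
  → nearest: R5 (467.0 m)
Q4 at (1697.8, 2359.3):
  R2: 336.9 m
  R3: 4334.3 m
  R4: 2939.3 m
  R5: 2447.3 m
  → nearest: R2 (336.9 m)

Q1→R4; Q2→R4; Q3→R5; Q4→R2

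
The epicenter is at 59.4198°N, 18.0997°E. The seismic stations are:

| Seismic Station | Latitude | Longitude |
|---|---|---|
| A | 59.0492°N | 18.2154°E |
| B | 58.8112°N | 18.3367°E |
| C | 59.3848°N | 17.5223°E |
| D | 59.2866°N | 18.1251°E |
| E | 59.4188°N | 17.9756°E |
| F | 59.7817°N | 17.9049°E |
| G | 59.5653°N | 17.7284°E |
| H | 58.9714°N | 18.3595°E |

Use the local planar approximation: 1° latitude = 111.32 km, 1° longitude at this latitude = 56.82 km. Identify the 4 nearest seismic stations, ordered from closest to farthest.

Distances from 59.4198°N, 18.0997°E:
A: √((-0.3706·111.32)² + (0.1157·56.82)²) = √(1701.990867 + 43.218449) = 41.7757 km
B: √((-0.6086·111.32)² + (0.2370·56.82)²) = √(4589.974696 + 181.342313) = 69.0747 km
C: √((-0.0350·111.32)² + (-0.5774·56.82)²) = √(15.180374 + 1076.356203) = 33.0384 km
D: √((-0.1332·111.32)² + (0.0254·56.82)²) = √(219.864365 + 2.082907) = 14.8979 km
E: √((-0.0010·111.32)² + (-0.1241·56.82)²) = √(0.012392 + 49.721706) = 7.0522 km
F: √((0.3619·111.32)² + (-0.1948·56.82)²) = √(1623.018841 + 122.512489) = 41.7796 km
G: √((0.1455·111.32)² + (-0.3713·56.82)²) = √(262.344753 + 445.094633) = 26.5977 km
H: √((-0.4484·111.32)² + (0.2598·56.82)²) = √(2491.595875 + 217.911802) = 52.0529 km
Sorted: E (7.0522 km) < D (14.8979 km) < G (26.5977 km) < C (33.0384 km) < A (41.7757 km) < F (41.7796 km) < …

E, D, G, C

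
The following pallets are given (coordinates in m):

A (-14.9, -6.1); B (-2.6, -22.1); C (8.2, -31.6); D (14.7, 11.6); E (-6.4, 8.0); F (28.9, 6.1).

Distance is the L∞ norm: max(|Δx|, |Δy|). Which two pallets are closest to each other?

B and C

Pairwise distances:
A–B: max(|12.3|, |-16.0|) = 16.0 m
A–C: max(|23.1|, |-25.5|) = 25.5 m
A–D: max(|29.6|, |17.7|) = 29.6 m
A–E: max(|8.5|, |14.1|) = 14.1 m
A–F: max(|43.8|, |12.2|) = 43.8 m
B–C: max(|10.8|, |-9.5|) = 10.8 m
B–D: max(|17.3|, |33.7|) = 33.7 m
B–E: max(|-3.8|, |30.1|) = 30.1 m
B–F: max(|31.5|, |28.2|) = 31.5 m
C–D: max(|6.5|, |43.2|) = 43.2 m
C–E: max(|-14.6|, |39.6|) = 39.6 m
C–F: max(|20.7|, |37.7|) = 37.7 m
D–E: max(|-21.1|, |-3.6|) = 21.1 m
D–F: max(|14.2|, |-5.5|) = 14.2 m
E–F: max(|35.3|, |-1.9|) = 35.3 m
Closest pair: B–C at 10.8 m.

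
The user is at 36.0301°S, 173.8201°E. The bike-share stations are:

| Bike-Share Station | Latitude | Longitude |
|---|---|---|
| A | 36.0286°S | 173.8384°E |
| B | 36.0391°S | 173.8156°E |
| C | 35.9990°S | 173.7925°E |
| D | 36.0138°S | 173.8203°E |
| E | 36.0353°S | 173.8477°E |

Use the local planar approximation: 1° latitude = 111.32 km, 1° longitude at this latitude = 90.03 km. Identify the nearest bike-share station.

Distances from 36.0301°S, 173.8201°E:
A: 1.6560 km
B: 1.0807 km
C: 4.2615 km
D: 1.8146 km
E: 2.5514 km
Minimum: B at 1.0807 km.

B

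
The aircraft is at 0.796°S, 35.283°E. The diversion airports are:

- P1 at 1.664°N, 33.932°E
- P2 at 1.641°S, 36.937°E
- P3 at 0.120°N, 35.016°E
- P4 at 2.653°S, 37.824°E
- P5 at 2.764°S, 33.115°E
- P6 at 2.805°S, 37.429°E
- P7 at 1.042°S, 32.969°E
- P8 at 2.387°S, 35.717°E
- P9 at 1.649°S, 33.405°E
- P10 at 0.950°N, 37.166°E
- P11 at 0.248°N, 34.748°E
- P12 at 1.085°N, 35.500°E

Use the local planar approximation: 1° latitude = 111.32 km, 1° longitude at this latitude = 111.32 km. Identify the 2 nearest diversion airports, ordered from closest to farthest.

Distances from 0.796°S, 35.283°E:
P1: √((2.460·111.32)² + (-1.351·111.32)²) = √(74992.28895 + 22618.15070) = 312.427 km
P2: √((-0.845·111.32)² + (1.654·111.32)²) = √(8848.29948 + 33901.38224) = 206.760 km
P3: √((0.916·111.32)² + (-0.267·111.32)²) = √(10397.70143 + 883.42344) = 106.213 km
P4: √((-1.857·111.32)² + (2.541·111.32)²) = √(42733.67107 + 80012.11038) = 350.351 km
P5: √((-1.968·111.32)² + (-2.168·111.32)²) = √(47995.06493 + 58245.84512) = 325.946 km
P6: √((-2.009·111.32)² + (2.146·111.32)²) = √(50015.69049 + 57069.73167) = 327.239 km
P7: √((-0.246·111.32)² + (-2.314·111.32)²) = √(749.92289 + 66354.91613) = 259.046 km
P8: √((-1.591·111.32)² + (0.434·111.32)²) = √(31367.99461 + 2334.13437) = 183.581 km
P9: √((-0.853·111.32)² + (-1.878·111.32)²) = √(9016.63434 + 43705.64876) = 229.613 km
P10: √((1.746·111.32)² + (1.883·111.32)²) = √(37777.64438 + 43938.68299) = 285.861 km
P11: √((1.044·111.32)² + (-0.535·111.32)²) = √(13506.64212 + 3546.94096) = 130.589 km
P12: √((1.881·111.32)² + (0.217·111.32)²) = √(43845.39495 + 583.53359) = 210.782 km
Sorted: P3 (106.213 km) < P11 (130.589 km) < P8 (183.581 km) < P2 (206.760 km) < …

P3, P11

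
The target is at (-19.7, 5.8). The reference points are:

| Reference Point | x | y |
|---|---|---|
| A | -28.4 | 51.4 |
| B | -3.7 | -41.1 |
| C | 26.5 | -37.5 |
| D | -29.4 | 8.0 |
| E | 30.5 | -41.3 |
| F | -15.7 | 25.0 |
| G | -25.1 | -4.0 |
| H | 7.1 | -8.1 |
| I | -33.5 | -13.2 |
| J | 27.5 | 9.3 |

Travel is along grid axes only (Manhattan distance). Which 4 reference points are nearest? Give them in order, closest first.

D, G, F, I

Distances from (-19.7, 5.8):
A: |-8.7| + |45.6| = 8.7 + 45.6 = 54.3
B: |16.0| + |-46.9| = 16.0 + 46.9 = 62.9
C: |46.2| + |-43.3| = 46.2 + 43.3 = 89.5
D: |-9.7| + |2.2| = 9.7 + 2.2 = 11.9
E: |50.2| + |-47.1| = 50.2 + 47.1 = 97.3
F: |4.0| + |19.2| = 4.0 + 19.2 = 23.2
G: |-5.4| + |-9.8| = 5.4 + 9.8 = 15.2
H: |26.8| + |-13.9| = 26.8 + 13.9 = 40.7
I: |-13.8| + |-19.0| = 13.8 + 19.0 = 32.8
J: |47.2| + |3.5| = 47.2 + 3.5 = 50.7
Sorted: D (11.9) < G (15.2) < F (23.2) < I (32.8) < H (40.7) < J (50.7) < …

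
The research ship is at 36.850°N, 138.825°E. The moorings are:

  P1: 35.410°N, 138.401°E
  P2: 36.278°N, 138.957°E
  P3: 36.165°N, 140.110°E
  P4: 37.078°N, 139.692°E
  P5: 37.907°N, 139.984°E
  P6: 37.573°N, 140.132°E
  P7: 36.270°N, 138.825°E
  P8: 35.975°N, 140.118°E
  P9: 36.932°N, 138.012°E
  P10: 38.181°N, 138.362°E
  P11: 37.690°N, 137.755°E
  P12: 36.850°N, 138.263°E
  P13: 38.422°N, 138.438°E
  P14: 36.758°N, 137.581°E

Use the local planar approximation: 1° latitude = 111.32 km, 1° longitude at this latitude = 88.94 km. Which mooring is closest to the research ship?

Distances from 36.850°N, 138.825°E:
P1: √((-1.440·111.32)² + (-0.424·88.94)²) = √(25696.34648 + 1422.08634) = 164.677 km
P2: √((-0.572·111.32)² + (0.132·88.94)²) = √(4054.51072 + 137.82948) = 64.748 km
P3: √((-0.685·111.32)² + (1.285·88.94)²) = √(5814.70302 + 13061.72409) = 137.392 km
P4: √((0.228·111.32)² + (0.867·88.94)²) = √(644.19313 + 5946.10324) = 81.181 km
P5: √((1.057·111.32)² + (1.159·88.94)²) = √(13845.10870 + 10625.78740) = 156.432 km
P6: √((0.723·111.32)² + (1.307·88.94)²) = √(6477.73220 + 13512.80238) = 141.388 km
P7: √((-0.580·111.32)² + (0.000·88.94)²) = √(4168.71670 + 0.00000) = 64.566 km
P8: √((-0.875·111.32)² + (1.293·88.94)²) = √(9487.73402 + 13224.86660) = 150.707 km
P9: √((0.082·111.32)² + (-0.813·88.94)²) = √(83.32477 + 5228.47868) = 72.882 km
P10: √((1.331·111.32)² + (-0.463·88.94)²) = √(21953.43618 + 1695.72816) = 153.783 km
P11: √((0.840·111.32)² + (-1.070·88.94)²) = √(8743.89568 + 9056.52949) = 133.418 km
P12: √((0.000·111.32)² + (-0.562·88.94)²) = √(0.00000 + 2498.42825) = 49.984 km
P13: √((1.572·111.32)² + (-0.387·88.94)²) = √(30623.26402 + 1184.72126) = 178.348 km
P14: √((-0.092·111.32)² + (-1.244·88.94)²) = √(104.88709 + 12241.51054) = 111.114 km
Minimum: P12 at 49.984 km.

P12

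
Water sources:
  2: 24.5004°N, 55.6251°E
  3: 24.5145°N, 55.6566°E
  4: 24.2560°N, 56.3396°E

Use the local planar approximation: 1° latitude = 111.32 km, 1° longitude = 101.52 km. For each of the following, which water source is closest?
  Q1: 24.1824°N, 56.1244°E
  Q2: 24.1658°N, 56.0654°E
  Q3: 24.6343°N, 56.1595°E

Q1 at 24.1824°N, 56.1244°E:
  2: √((0.3180·111.32)² + (-0.4993·101.52)²) = √(1253.143008 + 2569.368233) = 61.8265 km
  3: √((0.3321·111.32)² + (-0.4678·101.52)²) = √(1366.734466 + 2255.400400) = 60.1842 km
  4: √((0.0736·111.32)² + (0.2152·101.52)²) = √(67.127740 + 477.295953) = 23.3329 km
  → nearest: 4 (23.3329 km)
Q2 at 24.1658°N, 56.0654°E:
  2: √((0.3346·111.32)² + (-0.4403·101.52)²) = √(1387.389069 + 1998.023487) = 58.1843 km
  3: √((0.3487·111.32)² + (-0.4088·101.52)²) = √(1506.781537 + 1722.364210) = 56.8256 km
  4: √((0.0902·111.32)² + (0.2742·101.52)²) = √(100.822966 + 774.886543) = 29.5924 km
  → nearest: 4 (29.5924 km)
Q3 at 24.6343°N, 56.1595°E:
  2: √((-0.1339·111.32)² + (-0.5344·101.52)²) = √(222.181323 + 2943.310753) = 56.2627 km
  3: √((-0.1198·111.32)² + (-0.5029·101.52)²) = √(177.852523 + 2606.552576) = 52.7675 km
  4: √((-0.3783·111.32)² + (0.1801·101.52)²) = √(1773.450528 + 334.295587) = 45.9102 km
  → nearest: 4 (45.9102 km)

Q1→4; Q2→4; Q3→4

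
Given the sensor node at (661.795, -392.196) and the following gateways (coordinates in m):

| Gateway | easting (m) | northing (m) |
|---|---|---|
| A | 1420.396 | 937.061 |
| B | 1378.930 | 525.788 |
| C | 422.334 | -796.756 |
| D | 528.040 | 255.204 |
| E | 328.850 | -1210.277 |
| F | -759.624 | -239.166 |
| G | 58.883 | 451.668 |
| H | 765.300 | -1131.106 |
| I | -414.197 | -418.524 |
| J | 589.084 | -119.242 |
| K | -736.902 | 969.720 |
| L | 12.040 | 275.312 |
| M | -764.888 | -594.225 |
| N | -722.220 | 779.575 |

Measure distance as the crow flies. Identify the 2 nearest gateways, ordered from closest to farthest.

J, C

Distances from (661.795, -392.196):
A: 1530.490 m
B: 1164.894 m
C: 470.117 m
D: 661.073 m
E: 883.238 m
F: 1429.633 m
G: 1037.116 m
H: 746.124 m
I: 1076.314 m
J: 282.473 m
K: 1952.221 m
L: 931.530 m
M: 1440.916 m
N: 1813.435 m
Sorted: J (282.473 m) < C (470.117 m) < D (661.073 m) < H (746.124 m) < …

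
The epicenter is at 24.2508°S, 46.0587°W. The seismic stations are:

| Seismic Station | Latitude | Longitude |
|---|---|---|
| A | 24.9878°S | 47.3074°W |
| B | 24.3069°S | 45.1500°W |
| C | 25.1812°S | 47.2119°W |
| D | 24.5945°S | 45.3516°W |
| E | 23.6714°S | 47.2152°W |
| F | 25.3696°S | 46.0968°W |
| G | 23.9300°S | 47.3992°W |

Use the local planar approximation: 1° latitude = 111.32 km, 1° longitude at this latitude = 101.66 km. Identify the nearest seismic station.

D

Distances from 24.2508°S, 46.0587°W:
A: 151.1473 km
B: 92.5893 km
C: 156.4323 km
D: 81.4319 km
E: 134.0998 km
F: 124.6050 km
G: 140.8767 km
Minimum: D at 81.4319 km.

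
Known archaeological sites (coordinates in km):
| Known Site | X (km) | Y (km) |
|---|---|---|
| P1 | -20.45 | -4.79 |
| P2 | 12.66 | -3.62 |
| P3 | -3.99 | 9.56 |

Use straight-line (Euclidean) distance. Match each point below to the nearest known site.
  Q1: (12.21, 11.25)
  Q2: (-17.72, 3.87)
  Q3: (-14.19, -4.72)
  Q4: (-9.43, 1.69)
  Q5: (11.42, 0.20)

Q1→P2; Q2→P1; Q3→P1; Q4→P3; Q5→P2

Q1 at (12.21, 11.25):
  P1: √((-32.66)² + (-16.04)²) = √(1066.6756 + 257.2816) = 36.39 km
  P2: √((0.45)² + (-14.87)²) = √(0.2025 + 221.1169) = 14.88 km
  P3: √((-16.20)² + (-1.69)²) = √(262.4400 + 2.8561) = 16.29 km
  → nearest: P2 (14.88 km)
Q2 at (-17.72, 3.87):
  P1: √((-2.73)² + (-8.66)²) = √(7.4529 + 74.9956) = 9.08 km
  P2: √((30.38)² + (-7.49)²) = √(922.9444 + 56.1001) = 31.29 km
  P3: √((13.73)² + (5.69)²) = √(188.5129 + 32.3761) = 14.86 km
  → nearest: P1 (9.08 km)
Q3 at (-14.19, -4.72):
  P1: √((-6.26)² + (-0.07)²) = √(39.1876 + 0.0049) = 6.26 km
  P2: √((26.85)² + (1.10)²) = √(720.9225 + 1.2100) = 26.87 km
  P3: √((10.20)² + (14.28)²) = √(104.0400 + 203.9184) = 17.55 km
  → nearest: P1 (6.26 km)
Q4 at (-9.43, 1.69):
  P1: √((-11.02)² + (-6.48)²) = √(121.4404 + 41.9904) = 12.78 km
  P2: √((22.09)² + (-5.31)²) = √(487.9681 + 28.1961) = 22.72 km
  P3: √((5.44)² + (7.87)²) = √(29.5936 + 61.9369) = 9.57 km
  → nearest: P3 (9.57 km)
Q5 at (11.42, 0.20):
  P1: √((-31.87)² + (-4.99)²) = √(1015.6969 + 24.9001) = 32.26 km
  P2: √((1.24)² + (-3.82)²) = √(1.5376 + 14.5924) = 4.02 km
  P3: √((-15.41)² + (9.36)²) = √(237.4681 + 87.6096) = 18.03 km
  → nearest: P2 (4.02 km)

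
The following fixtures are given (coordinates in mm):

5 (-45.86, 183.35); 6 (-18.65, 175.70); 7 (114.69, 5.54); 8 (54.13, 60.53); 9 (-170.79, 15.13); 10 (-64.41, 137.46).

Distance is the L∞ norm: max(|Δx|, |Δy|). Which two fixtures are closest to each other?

5 and 6

Pairwise distances:
5–6: max(|27.21|, |-7.65|) = 27.21 mm
5–7: max(|160.55|, |-177.81|) = 177.81 mm
5–8: max(|99.99|, |-122.82|) = 122.82 mm
5–9: max(|-124.93|, |-168.22|) = 168.22 mm
5–10: max(|-18.55|, |-45.89|) = 45.89 mm
6–7: max(|133.34|, |-170.16|) = 170.16 mm
6–8: max(|72.78|, |-115.17|) = 115.17 mm
6–9: max(|-152.14|, |-160.57|) = 160.57 mm
6–10: max(|-45.76|, |-38.24|) = 45.76 mm
7–8: max(|-60.56|, |54.99|) = 60.56 mm
7–9: max(|-285.48|, |9.59|) = 285.48 mm
7–10: max(|-179.10|, |131.92|) = 179.10 mm
8–9: max(|-224.92|, |-45.40|) = 224.92 mm
8–10: max(|-118.54|, |76.93|) = 118.54 mm
9–10: max(|106.38|, |122.33|) = 122.33 mm
Closest pair: 5–6 at 27.21 mm.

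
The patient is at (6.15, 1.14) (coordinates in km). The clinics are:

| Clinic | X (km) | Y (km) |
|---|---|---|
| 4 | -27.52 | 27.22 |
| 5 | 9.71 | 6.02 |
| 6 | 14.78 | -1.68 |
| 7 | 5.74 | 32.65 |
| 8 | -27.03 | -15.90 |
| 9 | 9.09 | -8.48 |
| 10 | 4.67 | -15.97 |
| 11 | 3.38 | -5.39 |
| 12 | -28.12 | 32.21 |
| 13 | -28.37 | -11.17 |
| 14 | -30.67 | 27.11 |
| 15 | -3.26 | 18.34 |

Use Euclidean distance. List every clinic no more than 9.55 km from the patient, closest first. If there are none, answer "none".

Distances from (6.15, 1.14):
4: 42.59 km
5: 6.04 km
6: 9.08 km
7: 31.51 km
8: 37.30 km
9: 10.06 km
10: 17.17 km
11: 7.09 km
12: 46.26 km
13: 36.65 km
14: 45.06 km
15: 19.61 km
Threshold 9.55 km: 5 (6.04 km), 11 (7.09 km), 6 (9.08 km) are within range.

5, 11, 6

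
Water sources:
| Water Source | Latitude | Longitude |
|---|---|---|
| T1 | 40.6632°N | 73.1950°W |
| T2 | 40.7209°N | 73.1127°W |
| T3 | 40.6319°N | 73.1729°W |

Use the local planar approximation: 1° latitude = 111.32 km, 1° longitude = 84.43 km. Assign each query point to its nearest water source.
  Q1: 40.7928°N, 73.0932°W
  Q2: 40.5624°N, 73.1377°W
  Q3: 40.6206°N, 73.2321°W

Q1 at 40.7928°N, 73.0932°W:
  T1: √((-0.1296·111.32)² + (-0.1018·84.43)²) = √(208.140406 + 73.873578) = 16.7933 km
  T2: √((-0.0719·111.32)² + (-0.0195·84.43)²) = √(64.062543 + 2.710584) = 8.1715 km
  T3: √((-0.1609·111.32)² + (-0.0797·84.43)²) = √(320.817820 + 45.280397) = 19.1337 km
  → nearest: T2 (8.1715 km)
Q2 at 40.5624°N, 73.1377°W:
  T1: √((0.1008·111.32)² + (-0.0573·84.43)²) = √(125.912098 + 23.404686) = 12.2195 km
  T2: √((0.1585·111.32)² + (0.0250·84.43)²) = √(311.318499 + 4.455266) = 17.7700 km
  T3: √((0.0695·111.32)² + (-0.0352·84.43)²) = √(59.857146 + 8.832404) = 8.2879 km
  → nearest: T3 (8.2879 km)
Q3 at 40.6206°N, 73.2321°W:
  T1: √((0.0426·111.32)² + (0.0371·84.43)²) = √(22.488764 + 9.811635) = 5.6833 km
  T2: √((0.1003·111.32)² + (0.1194·84.43)²) = √(124.666068 + 101.625392) = 15.0430 km
  T3: √((0.0113·111.32)² + (0.0592·84.43)²) = √(1.582353 + 24.982563) = 5.1541 km
  → nearest: T3 (5.1541 km)

Q1→T2; Q2→T3; Q3→T3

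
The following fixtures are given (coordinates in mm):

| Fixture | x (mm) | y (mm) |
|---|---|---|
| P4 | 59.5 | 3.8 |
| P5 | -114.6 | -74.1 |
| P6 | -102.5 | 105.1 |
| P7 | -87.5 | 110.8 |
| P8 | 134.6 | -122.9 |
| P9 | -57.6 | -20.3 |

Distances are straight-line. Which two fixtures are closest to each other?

Pairwise distances:
P4–P5: 190.7 mm
P4–P6: 191.1 mm
P4–P7: 181.8 mm
P4–P8: 147.3 mm
P4–P9: 119.6 mm
P5–P6: 179.6 mm
P5–P7: 186.9 mm
P5–P8: 253.9 mm
P5–P9: 78.4 mm
P6–P7: 16.0 mm
P6–P8: 328.9 mm
P6–P9: 133.2 mm
P7–P8: 322.4 mm
P7–P9: 134.5 mm
P8–P9: 217.9 mm
Closest pair: P6–P7 at 16.0 mm.

P6 and P7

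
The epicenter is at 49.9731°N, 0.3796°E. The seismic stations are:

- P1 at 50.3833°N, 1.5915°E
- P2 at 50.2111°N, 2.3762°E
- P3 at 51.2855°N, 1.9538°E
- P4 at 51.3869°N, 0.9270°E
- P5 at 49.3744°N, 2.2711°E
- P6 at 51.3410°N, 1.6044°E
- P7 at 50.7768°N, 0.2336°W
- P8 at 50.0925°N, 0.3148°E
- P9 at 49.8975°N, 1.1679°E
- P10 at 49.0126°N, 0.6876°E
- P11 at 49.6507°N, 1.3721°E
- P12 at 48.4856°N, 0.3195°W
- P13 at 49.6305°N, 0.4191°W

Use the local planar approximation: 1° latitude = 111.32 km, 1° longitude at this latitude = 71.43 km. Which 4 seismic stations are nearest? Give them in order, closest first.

Distances from 49.9731°N, 0.3796°E:
P1: √((0.4102·111.32)² + (1.2119·71.43)²) = √(2085.151944 + 7493.675299) = 97.8715 km
P2: √((0.2380·111.32)² + (1.9966·71.43)²) = √(701.940514 + 20339.648051) = 145.0572 km
P3: √((1.3124·111.32)² + (1.5742·71.43)²) = √(21344.148743 + 12643.901863) = 184.3585 km
P4: √((1.4138·111.32)² + (0.5474·71.43)²) = √(24769.791446 + 1528.871153) = 162.1686 km
P5: √((-0.5987·111.32)² + (1.8915·71.43)²) = √(4441.860465 + 18254.670216) = 150.6537 km
P6: √((1.3679·111.32)² + (1.2248·71.43)²) = √(23187.562333 + 7654.056357) = 175.6178 km
P7: √((0.8037·111.32)² + (-0.6132·71.43)²) = √(8004.502267 + 1918.516738) = 99.6144 km
P8: √((0.1194·111.32)² + (-0.0648·71.43)²) = √(176.666843 + 21.424530) = 14.0745 km
P9: √((-0.0756·111.32)² + (0.7883·71.43)²) = √(70.825555 + 3170.621158) = 56.9337 km
P10: √((-0.9605·111.32)² + (0.3080·71.43)²) = √(11432.497991 + 484.019360) = 109.1628 km
P11: √((-0.3224·111.32)² + (0.9925·71.43)²) = √(1288.061091 + 5025.998228) = 79.4611 km
P12: √((-1.4875·111.32)² + (-0.6991·71.43)²) = √(27419.551332 + 2493.675305) = 172.9544 km
P13: √((-0.3426·111.32)² + (-0.7987·71.43)²) = √(1454.524740 + 3254.832689) = 68.6248 km
Sorted: P8 (14.0745 km) < P9 (56.9337 km) < P13 (68.6248 km) < P11 (79.4611 km) < P1 (97.8715 km) < P7 (99.6144 km) < …

P8, P9, P13, P11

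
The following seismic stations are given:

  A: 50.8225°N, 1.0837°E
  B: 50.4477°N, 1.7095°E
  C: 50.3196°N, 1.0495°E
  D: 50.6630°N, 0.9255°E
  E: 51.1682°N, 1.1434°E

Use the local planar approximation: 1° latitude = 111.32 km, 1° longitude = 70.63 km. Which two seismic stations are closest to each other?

A and D

Pairwise distances:
A–D: √((-0.1595·111.32)² + (-0.1582·70.63)²) = √(315.259201 + 124.850812) = 20.9788 km
A–E: √((0.3457·111.32)² + (0.0597·70.63)²) = √(1480.966226 + 17.779808) = 38.7136 km
C–D: √((0.3434·111.32)² + (-0.1240·70.63)²) = √(1461.325548 + 76.704666) = 39.2177 km
B–C: √((-0.1281·111.32)² + (-0.6600·70.63)²) = √(203.350224 + 2173.032810) = 48.7482 km
A–C: √((-0.5029·111.32)² + (-0.0342·70.63)²) = √(3134.077031 + 5.834862) = 56.0349 km
D–E: √((0.5052·111.32)² + (0.2179·70.63)²) = √(3162.809824 + 236.860626) = 58.3067 km
B–D: √((0.2153·111.32)² + (-0.7840·70.63)²) = √(574.426484 + 3066.271016) = 60.3382 km
A–B: √((-0.3748·111.32)² + (0.6258·70.63)²) = √(1740.786699 + 1953.662454) = 60.7820 km
B–E: √((0.7205·111.32)² + (-0.5661·70.63)²) = √(6433.012061 + 1598.691708) = 89.6198 km
C–E: √((0.8486·111.32)² + (0.0939·70.63)²) = √(8923.853874 + 43.985506) = 94.6987 km
Closest pair: A–D at 20.9788 km.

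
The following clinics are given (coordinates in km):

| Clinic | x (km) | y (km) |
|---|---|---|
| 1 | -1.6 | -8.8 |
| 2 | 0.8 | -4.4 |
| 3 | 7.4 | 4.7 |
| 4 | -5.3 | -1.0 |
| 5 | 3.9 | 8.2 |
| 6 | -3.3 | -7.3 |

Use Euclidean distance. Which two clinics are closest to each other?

1 and 6

Pairwise distances:
1–2: 5.01 km
1–3: 16.22 km
1–4: 8.63 km
1–5: 17.87 km
1–6: 2.27 km
2–3: 11.24 km
2–4: 6.98 km
2–5: 12.98 km
2–6: 5.02 km
3–4: 13.92 km
3–5: 4.95 km
3–6: 16.08 km
4–5: 13.01 km
4–6: 6.61 km
5–6: 17.09 km
Closest pair: 1–6 at 2.27 km.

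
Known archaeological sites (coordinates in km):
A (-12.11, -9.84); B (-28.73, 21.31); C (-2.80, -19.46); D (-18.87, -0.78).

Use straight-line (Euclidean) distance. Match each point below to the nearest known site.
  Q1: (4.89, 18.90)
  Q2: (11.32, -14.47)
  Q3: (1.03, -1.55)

Q1 at (4.89, 18.90):
  A: √((-17.00)² + (-28.74)²) = √(289.0000 + 825.9876) = 33.39 km
  B: √((-33.62)² + (2.41)²) = √(1130.3044 + 5.8081) = 33.71 km
  C: √((-7.69)² + (-38.36)²) = √(59.1361 + 1471.4896) = 39.12 km
  D: √((-23.76)² + (-19.68)²) = √(564.5376 + 387.3024) = 30.85 km
  → nearest: D (30.85 km)
Q2 at (11.32, -14.47):
  A: √((-23.43)² + (4.63)²) = √(548.9649 + 21.4369) = 23.88 km
  B: √((-40.05)² + (35.78)²) = √(1604.0025 + 1280.2084) = 53.70 km
  C: √((-14.12)² + (-4.99)²) = √(199.3744 + 24.9001) = 14.98 km
  D: √((-30.19)² + (13.69)²) = √(911.4361 + 187.4161) = 33.15 km
  → nearest: C (14.98 km)
Q3 at (1.03, -1.55):
  A: √((-13.14)² + (-8.29)²) = √(172.6596 + 68.7241) = 15.54 km
  B: √((-29.76)² + (22.86)²) = √(885.6576 + 522.5796) = 37.53 km
  C: √((-3.83)² + (-17.91)²) = √(14.6689 + 320.7681) = 18.31 km
  D: √((-19.90)² + (0.77)²) = √(396.0100 + 0.5929) = 19.91 km
  → nearest: A (15.54 km)

Q1→D; Q2→C; Q3→A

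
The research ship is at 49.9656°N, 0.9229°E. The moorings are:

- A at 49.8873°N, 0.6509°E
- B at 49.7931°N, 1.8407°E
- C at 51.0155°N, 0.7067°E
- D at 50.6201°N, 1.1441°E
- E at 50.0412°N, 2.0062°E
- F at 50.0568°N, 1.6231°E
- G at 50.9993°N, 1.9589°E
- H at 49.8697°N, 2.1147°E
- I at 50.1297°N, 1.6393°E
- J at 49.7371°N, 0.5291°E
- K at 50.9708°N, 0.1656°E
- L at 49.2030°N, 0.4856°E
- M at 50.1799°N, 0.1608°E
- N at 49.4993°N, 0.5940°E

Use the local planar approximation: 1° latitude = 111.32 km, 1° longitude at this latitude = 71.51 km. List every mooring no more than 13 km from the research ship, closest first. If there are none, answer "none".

none

Distances from 49.9656°N, 0.9229°E:
A: 21.3144 km
B: 68.3834 km
C: 117.8930 km
D: 74.5563 km
E: 77.9226 km
F: 51.0902 km
G: 136.8574 km
H: 85.8916 km
I: 54.3893 km
J: 37.9479 km
K: 124.3144 km
L: 90.4691 km
M: 59.4904 km
N: 56.9883 km
Threshold 13 km: none within range.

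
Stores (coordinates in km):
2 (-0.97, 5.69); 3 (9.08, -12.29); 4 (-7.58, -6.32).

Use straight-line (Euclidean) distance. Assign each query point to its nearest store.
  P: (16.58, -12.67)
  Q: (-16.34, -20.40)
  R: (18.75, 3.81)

P→3; Q→4; R→3

P at (16.58, -12.67):
  2: 25.40 km
  3: 7.51 km
  4: 24.98 km
  → nearest: 3 (7.51 km)
Q at (-16.34, -20.40):
  2: 30.28 km
  3: 26.68 km
  4: 16.58 km
  → nearest: 4 (16.58 km)
R at (18.75, 3.81):
  2: 19.81 km
  3: 18.78 km
  4: 28.21 km
  → nearest: 3 (18.78 km)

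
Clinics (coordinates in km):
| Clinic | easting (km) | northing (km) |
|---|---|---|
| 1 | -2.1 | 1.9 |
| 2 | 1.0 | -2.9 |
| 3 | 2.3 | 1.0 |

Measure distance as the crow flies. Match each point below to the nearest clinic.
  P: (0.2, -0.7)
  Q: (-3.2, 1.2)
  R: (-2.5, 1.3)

P at (0.2, -0.7):
  1: √((-2.3)² + (2.6)²) = √(5.2900 + 6.7600) = 3.47 km
  2: √((0.8)² + (-2.2)²) = √(0.6400 + 4.8400) = 2.34 km
  3: √((2.1)² + (1.7)²) = √(4.4100 + 2.8900) = 2.70 km
  → nearest: 2 (2.34 km)
Q at (-3.2, 1.2):
  1: √((1.1)² + (0.7)²) = √(1.2100 + 0.4900) = 1.30 km
  2: √((4.2)² + (-4.1)²) = √(17.6400 + 16.8100) = 5.87 km
  3: √((5.5)² + (-0.2)²) = √(30.2500 + 0.0400) = 5.50 km
  → nearest: 1 (1.30 km)
R at (-2.5, 1.3):
  1: √((0.4)² + (0.6)²) = √(0.1600 + 0.3600) = 0.72 km
  2: √((3.5)² + (-4.2)²) = √(12.2500 + 17.6400) = 5.47 km
  3: √((4.8)² + (-0.3)²) = √(23.0400 + 0.0900) = 4.81 km
  → nearest: 1 (0.72 km)

P→2; Q→1; R→1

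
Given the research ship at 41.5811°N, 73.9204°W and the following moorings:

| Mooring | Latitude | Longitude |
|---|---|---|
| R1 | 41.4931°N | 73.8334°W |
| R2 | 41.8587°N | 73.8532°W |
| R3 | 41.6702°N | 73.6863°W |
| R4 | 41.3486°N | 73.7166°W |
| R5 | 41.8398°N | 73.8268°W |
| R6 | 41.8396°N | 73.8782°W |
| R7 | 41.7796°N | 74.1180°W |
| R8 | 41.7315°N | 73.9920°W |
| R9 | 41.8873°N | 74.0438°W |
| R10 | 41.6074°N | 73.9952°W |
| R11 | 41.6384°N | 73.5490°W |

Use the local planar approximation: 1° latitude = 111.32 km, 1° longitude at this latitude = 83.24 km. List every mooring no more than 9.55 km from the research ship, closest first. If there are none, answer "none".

Distances from 41.5811°N, 73.9204°W:
R1: √((-0.0880·111.32)² + (0.0870·83.24)²) = √(95.964751 + 52.444826) = 12.1823 km
R2: √((0.2776·111.32)² + (0.0672·83.24)²) = √(954.960304 + 31.289793) = 31.4046 km
R3: √((0.0891·111.32)² + (0.2341·83.24)²) = √(98.378864 + 379.723059) = 21.8655 km
R4: √((-0.2325·111.32)² + (0.2038·83.24)²) = √(669.872748 + 287.787882) = 30.9461 km
R5: √((0.2587·111.32)² + (0.0936·83.24)²) = √(829.352681 + 60.703795) = 29.8338 km
R6: √((0.2585·111.32)² + (0.0422·83.24)²) = √(828.070837 + 12.339258) = 28.9898 km
R7: √((0.1985·111.32)² + (-0.1976·83.24)²) = √(488.278293 + 270.544073) = 27.5467 km
R8: √((0.1504·111.32)² + (-0.0716·83.24)²) = √(280.312244 + 35.521409) = 17.7717 km
R9: √((0.3062·111.32)² + (-0.1234·83.24)²) = √(1161.867940 + 105.510204) = 35.6003 km
R10: √((0.0263·111.32)² + (-0.0748·83.24)²) = √(8.571521 + 38.767459) = 6.8803 km
R11: √((0.0573·111.32)² + (0.3714·83.24)²) = √(40.686997 + 955.758000) = 31.5665 km
Threshold 9.55 km: R10 (6.8803 km) is within range.

R10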